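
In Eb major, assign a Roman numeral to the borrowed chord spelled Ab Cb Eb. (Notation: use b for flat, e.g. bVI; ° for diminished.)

The root Ab is the diatonic 4th degree of Eb major; the borrowing shows in the chord quality. The diatonic chord on degree 4 would be Ab (IV), but Ab–Cb–Eb is the minor chord from Eb minor. As a borrowed chord it is labeled iv.

iv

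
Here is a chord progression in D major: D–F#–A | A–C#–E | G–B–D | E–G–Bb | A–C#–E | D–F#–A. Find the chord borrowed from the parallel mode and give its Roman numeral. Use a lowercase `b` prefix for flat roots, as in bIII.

In D major the diatonic chords are D, Em, F#m, G, A, Bm, C#dim. Of the given chords, D–F#–A = D, A–C#–E = A and G–B–D = G are diatonic. E–G–Bb is not: scale degree 2 in D major carries Em (ii). In D minor the chord on that degree is Edim, so here it functions as ii°, borrowed from the parallel minor.

ii°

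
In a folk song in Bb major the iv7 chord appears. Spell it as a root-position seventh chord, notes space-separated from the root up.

iv7 is built on scale degree 4, which is Eb in both Bb major and its parallel. In Bb minor the chord on Eb is Eb–Gb–Bb–Db.

Eb Gb Bb Db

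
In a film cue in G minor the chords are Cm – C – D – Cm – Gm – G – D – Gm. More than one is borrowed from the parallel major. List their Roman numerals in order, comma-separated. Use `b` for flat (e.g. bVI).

IV, I

In G minor (with V from harmonic minor) the diatonic chords are Gm, Adim, Bb, Cm, D, Eb, F. Cm, D and Gm are all diatonic. C (C–E–G) doesn't fit — on degree 4 G minor would have Cm (iv). C is the degree-4 chord of G major, so it is the borrowed IV. G (G–B–D) is not: scale degree 1 in G minor carries Gm (i). In G major the chord on that degree is G, so here it functions as I, borrowed from the parallel major.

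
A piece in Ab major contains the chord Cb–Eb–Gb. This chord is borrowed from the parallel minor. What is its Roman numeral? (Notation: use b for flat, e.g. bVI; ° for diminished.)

In Ab major scale degree 3 is C; Cb is its lowered form, from Ab minor. The diatonic chord on degree 3 would be Cm (iii), but Cb–Eb–Gb is the major chord from Ab minor. As a borrowed chord it is labeled bIII.

bIII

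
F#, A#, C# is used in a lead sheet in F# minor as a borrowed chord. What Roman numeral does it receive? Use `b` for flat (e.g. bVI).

I

The root F# is the diatonic 1st degree of F# minor; the borrowing shows in the chord quality. The diatonic chord on degree 1 would be F#m (i), but F#–A#–C# is the major chord from F# major. As a borrowed chord it is labeled I.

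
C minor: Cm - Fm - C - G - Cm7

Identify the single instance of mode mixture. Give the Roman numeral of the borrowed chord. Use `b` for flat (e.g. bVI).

I

The diatonic triads in C minor (with V from harmonic minor) are Cm, Ddim, Eb, Fm, G, Ab, Bb. Of the given chords, Cm, Fm, G and Cm7 are diatonic. C (C–E–G) doesn't fit — on degree 1 C minor would have Cm (i). C is the degree-1 chord of C major, so it is the borrowed I.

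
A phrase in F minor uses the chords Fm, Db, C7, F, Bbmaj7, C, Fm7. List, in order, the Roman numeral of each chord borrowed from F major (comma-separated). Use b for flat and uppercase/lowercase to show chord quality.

I, IVmaj7

The diatonic triads in F minor (with V from harmonic minor) are Fm, Gdim, Ab, Bbm, C, Db, Eb. Fm, Db, C7, C and Fm7 are all diatonic. But F (F–A–C) is foreign: the diatonic i on degree 1 is Fm, whereas F comes from F major. It is labeled I. Bbmaj7 (Bb–D–F–A) doesn't fit — on degree 4 F minor would have Bbm (iv). Bbmaj7 is the degree-4 chord of F major, so it is the borrowed IVmaj7.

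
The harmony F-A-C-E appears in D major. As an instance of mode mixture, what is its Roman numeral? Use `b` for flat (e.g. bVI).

bIIImaj7

The root F is the lowered 3rd scale degree — diatonically D major has F# there. The diatonic chord on degree 3 would be F#m (iii), but F–A–C–E is the major-seventh chord from D minor. As a borrowed chord it is labeled bIIImaj7.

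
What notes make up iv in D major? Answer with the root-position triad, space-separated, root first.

iv is built on scale degree 4, which is G in both D major and its parallel. Building the minor chord from the parallel minor on G: G–Bb–D.

G Bb D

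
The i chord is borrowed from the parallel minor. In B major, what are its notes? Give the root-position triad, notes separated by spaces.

B D F#

i is built on scale degree 1, which is B in both B major and its parallel. Stacking thirds in B minor on B gives B–D–F#.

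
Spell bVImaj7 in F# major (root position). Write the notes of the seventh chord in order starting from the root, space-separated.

Scale degree 6 in F# major is D#. bVImaj7 uses the lowered form, D, taken from F# minor. Building the major-seventh chord from the parallel minor on D: D–F#–A–C#.

D F# A C#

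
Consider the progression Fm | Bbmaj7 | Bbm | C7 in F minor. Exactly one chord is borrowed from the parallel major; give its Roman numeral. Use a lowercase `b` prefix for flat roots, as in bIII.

IVmaj7

The diatonic triads in F minor (with V from harmonic minor) are Fm, Gdim, Ab, Bbm, C, Db, Eb. Fm, Bbm and C7 all belong to that set. Bbmaj7 (Bb–D–F–A) is not: scale degree 4 in F minor carries Bbm (iv). In F major the chord on that degree is Bbmaj7, so here it functions as IVmaj7, borrowed from the parallel major.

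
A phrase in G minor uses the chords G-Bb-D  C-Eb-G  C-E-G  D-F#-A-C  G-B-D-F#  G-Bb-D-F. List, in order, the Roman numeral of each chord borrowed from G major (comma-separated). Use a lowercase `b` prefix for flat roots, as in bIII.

IV, Imaj7

In G minor (with V from harmonic minor) the diatonic chords are Gm, Adim, Bb, Cm, D, Eb, F. Of the given chords, G–Bb–D = Gm, C–Eb–G = Cm, D–F#–A–C = D7 and G–Bb–D–F = Gm7 are diatonic. But C–E–G is foreign: the diatonic iv on degree 4 is Cm, whereas C comes from G major. It is labeled IV. But G–B–D–F# is foreign: the diatonic i on degree 1 is Gm, whereas Gmaj7 comes from G major. It is labeled Imaj7.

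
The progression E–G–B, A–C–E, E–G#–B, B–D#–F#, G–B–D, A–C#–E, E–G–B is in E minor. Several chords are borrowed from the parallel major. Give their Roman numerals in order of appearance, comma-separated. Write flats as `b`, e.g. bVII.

The diatonic triads in E minor (with V from harmonic minor) are Em, F#dim, G, Am, B, C, D. Of the given chords, E–G–B = Em, A–C–E = Am, B–D#–F# = B and G–B–D = G are diatonic. E–G#–B is not: scale degree 1 in E minor carries Em (i). In E major the chord on that degree is E, so here it functions as I, borrowed from the parallel major. But A–C#–E is foreign: the diatonic iv on degree 4 is Am, whereas A comes from E major. It is labeled IV.

I, IV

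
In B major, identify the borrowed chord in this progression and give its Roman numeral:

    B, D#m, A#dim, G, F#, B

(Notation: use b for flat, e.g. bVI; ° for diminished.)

bVI

B major has the diatonic set B, C#m, D#m, E, F#, G#m, A#dim. B, D#m, A#dim and F# are all diatonic. But G (G–B–D) is foreign: the diatonic vi on degree 6 is G#m, whereas G comes from B minor. It is labeled bVI.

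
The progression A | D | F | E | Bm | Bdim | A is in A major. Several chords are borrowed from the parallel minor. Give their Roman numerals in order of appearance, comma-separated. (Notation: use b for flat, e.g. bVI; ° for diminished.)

A major has the diatonic set A, Bm, C#m, D, E, F#m, G#dim. A, D, E and Bm all belong to that set. F (F–A–C) doesn't fit — on degree 6 A major would have F#m (vi). F is the degree-6 chord of A minor, so it is the borrowed bVI. Bdim (B–D–F) is not: scale degree 2 in A major carries Bm (ii). In A minor the chord on that degree is Bdim, so here it functions as ii°, borrowed from the parallel minor.

bVI, ii°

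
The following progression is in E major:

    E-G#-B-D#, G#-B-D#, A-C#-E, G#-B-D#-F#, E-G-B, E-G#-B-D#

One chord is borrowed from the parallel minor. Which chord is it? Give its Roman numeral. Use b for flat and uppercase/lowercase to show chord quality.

In E major the diatonic chords are E, F#m, G#m, A, B, C#m, D#dim. Of the given chords, E–G#–B–D# = Emaj7, G#–B–D# = G#m, A–C#–E = A and G#–B–D#–F# = G#m7 are diatonic. E–G–B is not: scale degree 1 in E major carries E (I). In E minor the chord on that degree is Em, so here it functions as i, borrowed from the parallel minor.

i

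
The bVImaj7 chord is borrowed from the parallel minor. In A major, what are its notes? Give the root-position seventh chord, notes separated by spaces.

The root of bVImaj7 is the lowered 6th degree: F# becomes F. Building the major-seventh chord from the parallel minor on F: F–A–C–E.

F A C E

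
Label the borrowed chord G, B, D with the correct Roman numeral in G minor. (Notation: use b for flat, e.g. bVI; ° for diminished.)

I

G is scale degree 1 in G minor. G–B–D is a major chord — the form found in G major, not the diatonic i (Gm). Borrowed into G minor it is written I.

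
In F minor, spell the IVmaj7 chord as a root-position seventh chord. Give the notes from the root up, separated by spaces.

IVmaj7 is built on scale degree 4, which is Bb in both F minor and its parallel. In F major the chord on Bb is Bb–D–F–A.

Bb D F A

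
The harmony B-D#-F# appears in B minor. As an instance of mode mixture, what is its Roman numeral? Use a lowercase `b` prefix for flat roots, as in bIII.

I

B is scale degree 1 in B minor. The diatonic chord on degree 1 would be Bm (i), but B–D#–F# is the major chord from B major. As a borrowed chord it is labeled I.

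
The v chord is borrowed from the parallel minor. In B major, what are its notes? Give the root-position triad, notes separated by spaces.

The root, F#, is scale degree 5 — the same note in B major and B minor; only the chord quality changes. Building the minor chord from the parallel minor on F#: F#–A–C#.

F# A C#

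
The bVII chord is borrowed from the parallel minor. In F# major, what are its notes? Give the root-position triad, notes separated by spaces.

bVII is built on the lowered scale degree 7. In F# major degree 7 is E#; lowered it becomes E. Building the major chord from the parallel minor on E: E–G#–B.

E G# B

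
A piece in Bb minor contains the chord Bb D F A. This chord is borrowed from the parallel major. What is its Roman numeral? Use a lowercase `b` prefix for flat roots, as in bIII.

Bb is scale degree 1 in Bb minor. The diatonic chord on degree 1 would be Bbm (i), but Bb–D–F–A is the major-seventh chord from Bb major. As a borrowed chord it is labeled Imaj7.

Imaj7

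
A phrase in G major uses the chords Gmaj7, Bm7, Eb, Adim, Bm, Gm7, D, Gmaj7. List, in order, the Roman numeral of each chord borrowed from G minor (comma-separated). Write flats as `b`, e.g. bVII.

The diatonic triads in G major are G, Am, Bm, C, D, Em, F#dim. Gmaj7, Bm7, Bm and D are all diatonic. But Eb (Eb–G–Bb) is foreign: the diatonic vi on degree 6 is Em, whereas Eb comes from G minor. It is labeled bVI. But Adim (A–C–Eb) is foreign: the diatonic ii on degree 2 is Am, whereas Adim comes from G minor. It is labeled ii°. Gm7 (G–Bb–D–F) is not: scale degree 1 in G major carries G (I). In G minor the chord on that degree is Gm7, so here it functions as i7, borrowed from the parallel minor.

bVI, ii°, i7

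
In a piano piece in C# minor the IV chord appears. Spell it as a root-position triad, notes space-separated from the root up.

F# A# C#

IV is built on scale degree 4, which is F# in both C# minor and its parallel. Stacking thirds in C# major on F# gives F#–A#–C#.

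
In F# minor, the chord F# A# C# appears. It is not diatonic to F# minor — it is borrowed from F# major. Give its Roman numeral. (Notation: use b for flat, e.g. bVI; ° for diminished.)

F# is scale degree 1 in F# minor. F#–A#–C# is a major chord — the form found in F# major, not the diatonic i (F#m). Borrowed into F# minor it is written I.

I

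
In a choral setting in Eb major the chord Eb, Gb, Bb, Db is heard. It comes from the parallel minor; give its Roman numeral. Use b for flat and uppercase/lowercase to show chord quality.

i7

Eb is scale degree 1 in Eb major. The diatonic chord on degree 1 would be Eb (I), but Eb–Gb–Bb–Db is the minor-seventh chord from Eb minor. As a borrowed chord it is labeled i7.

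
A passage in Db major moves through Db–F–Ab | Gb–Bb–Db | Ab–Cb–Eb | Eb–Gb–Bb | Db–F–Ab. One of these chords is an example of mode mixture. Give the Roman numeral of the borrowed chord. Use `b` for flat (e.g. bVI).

v

The diatonic triads in Db major are Db, Ebm, Fm, Gb, Ab, Bbm, Cdim. Db–F–Ab = Db, Gb–Bb–Db = Gb and Eb–Gb–Bb = Ebm all belong to that set. Ab–Cb–Eb doesn't fit — on degree 5 Db major would have Ab (V). Abm is the degree-5 chord of Db minor, so it is the borrowed v.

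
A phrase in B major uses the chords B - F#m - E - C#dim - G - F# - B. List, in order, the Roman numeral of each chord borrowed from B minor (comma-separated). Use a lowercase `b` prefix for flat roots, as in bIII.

In B major the diatonic chords are B, C#m, D#m, E, F#, G#m, A#dim. Of the given chords, B, E and F# are diatonic. But F#m (F#–A–C#) is foreign: the diatonic V on degree 5 is F#, whereas F#m comes from B minor. It is labeled v. But C#dim (C#–E–G) is foreign: the diatonic ii on degree 2 is C#m, whereas C#dim comes from B minor. It is labeled ii°. G (G–B–D) doesn't fit — on degree 6 B major would have G#m (vi). G is the degree-6 chord of B minor, so it is the borrowed bVI.

v, ii°, bVI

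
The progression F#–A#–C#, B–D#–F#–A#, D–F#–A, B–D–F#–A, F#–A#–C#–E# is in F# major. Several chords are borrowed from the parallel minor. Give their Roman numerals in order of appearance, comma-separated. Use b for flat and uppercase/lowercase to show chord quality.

F# major has the diatonic set F#, G#m, A#m, B, C#, D#m, E#dim. Of the given chords, F#–A#–C# = F#, B–D#–F#–A# = Bmaj7 and F#–A#–C#–E# = F#maj7 are diatonic. But D–F#–A is foreign: the diatonic vi on degree 6 is D#m, whereas D comes from F# minor. It is labeled bVI. But B–D–F#–A is foreign: the diatonic IV on degree 4 is B, whereas Bm7 comes from F# minor. It is labeled iv7.

bVI, iv7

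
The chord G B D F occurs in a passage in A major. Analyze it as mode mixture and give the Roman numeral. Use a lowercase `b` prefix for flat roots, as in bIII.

bVII7

The root G is the lowered 7th scale degree — diatonically A major has G# there. Diatonically A major has G#dim (vii°) on that degree; G–B–D–F is instead the dominant-seventh chord native to A minor, so it takes the label bVII7.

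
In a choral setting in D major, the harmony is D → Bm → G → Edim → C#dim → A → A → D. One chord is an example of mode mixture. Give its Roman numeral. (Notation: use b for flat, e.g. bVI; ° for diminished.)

ii°

The diatonic triads in D major are D, Em, F#m, G, A, Bm, C#dim. D, Bm, G, C#dim and A are all diatonic. But Edim (E–G–Bb) is foreign: the diatonic ii on degree 2 is Em, whereas Edim comes from D minor. It is labeled ii°.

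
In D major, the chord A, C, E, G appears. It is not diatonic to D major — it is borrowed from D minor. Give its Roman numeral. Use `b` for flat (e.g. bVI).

v7

The root A is the diatonic 5th degree of D major; the borrowing shows in the chord quality. A–C–E–G is a minor-seventh chord — the form found in D minor, not the diatonic V (A). Borrowed into D major it is written v7.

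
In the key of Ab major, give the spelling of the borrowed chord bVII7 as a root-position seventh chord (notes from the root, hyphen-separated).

The root of bVII7 is the lowered 7th degree: G becomes Gb. Building the dominant-seventh chord from the parallel minor on Gb: Gb–Bb–Db–Fb.

Gb-Bb-Db-Fb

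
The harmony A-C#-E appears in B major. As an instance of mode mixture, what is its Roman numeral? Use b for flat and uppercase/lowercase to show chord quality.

The root A is the lowered 7th scale degree — diatonically B major has A# there. The diatonic chord on degree 7 would be A#dim (vii°), but A–C#–E is the major chord from B minor. As a borrowed chord it is labeled bVII.

bVII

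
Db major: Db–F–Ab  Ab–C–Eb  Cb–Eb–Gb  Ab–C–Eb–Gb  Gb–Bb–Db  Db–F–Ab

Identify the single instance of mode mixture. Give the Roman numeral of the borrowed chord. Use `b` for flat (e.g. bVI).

In Db major the diatonic chords are Db, Ebm, Fm, Gb, Ab, Bbm, Cdim. Db–F–Ab = Db, Ab–C–Eb = Ab, Ab–C–Eb–Gb = Ab7 and Gb–Bb–Db = Gb all belong to that set. But Cb–Eb–Gb is foreign: the diatonic vii° on degree 7 is Cdim, whereas Cb comes from Db minor. It is labeled bVII.

bVII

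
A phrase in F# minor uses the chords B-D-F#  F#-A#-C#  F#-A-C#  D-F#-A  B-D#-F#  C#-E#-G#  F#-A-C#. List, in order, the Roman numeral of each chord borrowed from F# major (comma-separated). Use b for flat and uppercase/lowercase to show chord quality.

F# minor has the diatonic set F#m, G#dim, A, Bm, C#, D, E (with V from harmonic minor). B–D–F# = Bm, F#–A–C# = F#m, D–F#–A = D and C#–E#–G# = C# are all diatonic. But F#–A#–C# is foreign: the diatonic i on degree 1 is F#m, whereas F# comes from F# major. It is labeled I. B–D#–F# doesn't fit — on degree 4 F# minor would have Bm (iv). B is the degree-4 chord of F# major, so it is the borrowed IV.

I, IV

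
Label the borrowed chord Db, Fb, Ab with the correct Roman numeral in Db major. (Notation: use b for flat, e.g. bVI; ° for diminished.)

i

Db is scale degree 1 in Db major. Db–Fb–Ab is a minor chord — the form found in Db minor, not the diatonic I (Db). Borrowed into Db major it is written i.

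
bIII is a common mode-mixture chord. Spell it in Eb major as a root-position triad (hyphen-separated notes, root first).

bIII is built on the lowered scale degree 3. In Eb major degree 3 is G; lowered it becomes Gb. Stacking thirds in Eb minor on Gb gives Gb–Bb–Db.

Gb-Bb-Db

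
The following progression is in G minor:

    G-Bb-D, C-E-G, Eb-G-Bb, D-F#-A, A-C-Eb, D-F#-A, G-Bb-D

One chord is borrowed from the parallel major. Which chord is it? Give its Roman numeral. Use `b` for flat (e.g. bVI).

In G minor (with V from harmonic minor) the diatonic chords are Gm, Adim, Bb, Cm, D, Eb, F. G–Bb–D = Gm, Eb–G–Bb = Eb, D–F#–A = D and A–C–Eb = Adim all belong to that set. C–E–G is not: scale degree 4 in G minor carries Cm (iv). In G major the chord on that degree is C, so here it functions as IV, borrowed from the parallel major.

IV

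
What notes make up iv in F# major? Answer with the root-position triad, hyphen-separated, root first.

B-D-F#

The root, B, is scale degree 4 — the same note in F# major and F# minor; only the chord quality changes. In F# minor the chord on B is B–D–F#.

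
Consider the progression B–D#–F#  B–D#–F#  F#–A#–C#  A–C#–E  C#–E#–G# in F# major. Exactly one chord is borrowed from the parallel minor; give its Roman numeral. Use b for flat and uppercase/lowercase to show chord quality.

The diatonic triads in F# major are F#, G#m, A#m, B, C#, D#m, E#dim. B–D#–F# = B, F#–A#–C# = F# and C#–E#–G# = C# are all diatonic. But A–C#–E is foreign: the diatonic iii on degree 3 is A#m, whereas A comes from F# minor. It is labeled bIII.

bIII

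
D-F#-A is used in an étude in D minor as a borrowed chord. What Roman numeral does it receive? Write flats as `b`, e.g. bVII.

The root D is the diatonic 1st degree of D minor; the borrowing shows in the chord quality. D–F#–A is a major chord — the form found in D major, not the diatonic i (Dm). Borrowed into D minor it is written I.

I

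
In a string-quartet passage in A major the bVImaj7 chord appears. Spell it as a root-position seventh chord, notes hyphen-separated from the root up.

F-A-C-E

bVImaj7 is built on the lowered scale degree 6. In A major degree 6 is F#; lowered it becomes F. In A minor the chord on F is F–A–C–E.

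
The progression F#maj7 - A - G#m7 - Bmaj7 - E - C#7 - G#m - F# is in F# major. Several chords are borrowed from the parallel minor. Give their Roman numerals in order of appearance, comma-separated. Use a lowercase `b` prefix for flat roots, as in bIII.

bIII, bVII

In F# major the diatonic chords are F#, G#m, A#m, B, C#, D#m, E#dim. F#maj7, G#m7, Bmaj7, C#7, G#m and F# are all diatonic. A (A–C#–E) doesn't fit — on degree 3 F# major would have A#m (iii). A is the degree-3 chord of F# minor, so it is the borrowed bIII. But E (E–G#–B) is foreign: the diatonic vii° on degree 7 is E#dim, whereas E comes from F# minor. It is labeled bVII.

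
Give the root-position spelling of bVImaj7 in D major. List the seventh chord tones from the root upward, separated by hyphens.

bVImaj7 is built on the lowered scale degree 6. In D major degree 6 is B; lowered it becomes Bb. In D minor the chord on Bb is Bb–D–F–A.

Bb-D-F-A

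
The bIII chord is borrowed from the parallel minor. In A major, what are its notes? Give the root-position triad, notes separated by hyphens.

C-E-G

bIII is built on the lowered scale degree 3. In A major degree 3 is C#; lowered it becomes C. Building the major chord from the parallel minor on C: C–E–G.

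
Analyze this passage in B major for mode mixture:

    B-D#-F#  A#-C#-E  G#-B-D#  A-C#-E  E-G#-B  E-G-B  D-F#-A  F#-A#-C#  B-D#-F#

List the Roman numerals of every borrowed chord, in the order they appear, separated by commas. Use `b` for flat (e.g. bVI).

bVII, iv, bIII

The diatonic triads in B major are B, C#m, D#m, E, F#, G#m, A#dim. B–D#–F# = B, A#–C#–E = A#dim, G#–B–D# = G#m, E–G#–B = E and F#–A#–C# = F# all belong to that set. A–C#–E is not: scale degree 7 in B major carries A#dim (vii°). In B minor the chord on that degree is A, so here it functions as bVII, borrowed from the parallel minor. But E–G–B is foreign: the diatonic IV on degree 4 is E, whereas Em comes from B minor. It is labeled iv. But D–F#–A is foreign: the diatonic iii on degree 3 is D#m, whereas D comes from B minor. It is labeled bIII.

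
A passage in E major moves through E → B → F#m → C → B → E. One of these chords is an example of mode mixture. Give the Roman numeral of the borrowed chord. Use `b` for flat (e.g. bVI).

E major has the diatonic set E, F#m, G#m, A, B, C#m, D#dim. E, B and F#m all belong to that set. But C (C–E–G) is foreign: the diatonic vi on degree 6 is C#m, whereas C comes from E minor. It is labeled bVI.

bVI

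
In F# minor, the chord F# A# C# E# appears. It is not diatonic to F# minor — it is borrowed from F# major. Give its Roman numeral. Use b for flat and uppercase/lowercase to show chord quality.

Imaj7

The root F# is the diatonic 1st degree of F# minor; the borrowing shows in the chord quality. F#–A#–C#–E# is a major-seventh chord — the form found in F# major, not the diatonic i (F#m). Borrowed into F# minor it is written Imaj7.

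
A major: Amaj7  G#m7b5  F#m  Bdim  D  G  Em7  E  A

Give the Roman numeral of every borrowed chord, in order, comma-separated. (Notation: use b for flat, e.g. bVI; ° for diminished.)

The diatonic triads in A major are A, Bm, C#m, D, E, F#m, G#dim. Of the given chords, Amaj7, G#m7b5, F#m, D, E and A are diatonic. Bdim (B–D–F) is not: scale degree 2 in A major carries Bm (ii). In A minor the chord on that degree is Bdim, so here it functions as ii°, borrowed from the parallel minor. G (G–B–D) is not: scale degree 7 in A major carries G#dim (vii°). In A minor the chord on that degree is G, so here it functions as bVII, borrowed from the parallel minor. Em7 (E–G–B–D) doesn't fit — on degree 5 A major would have E (V). Em7 is the degree-5 chord of A minor, so it is the borrowed v7.

ii°, bVII, v7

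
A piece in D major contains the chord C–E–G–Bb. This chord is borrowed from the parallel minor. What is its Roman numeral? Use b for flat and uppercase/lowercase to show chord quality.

C is the lowered form of scale degree 7 in D major (the diatonic degree 7 is C#). The diatonic chord on degree 7 would be C#dim (vii°), but C–E–G–Bb is the dominant-seventh chord from D minor. As a borrowed chord it is labeled bVII7.

bVII7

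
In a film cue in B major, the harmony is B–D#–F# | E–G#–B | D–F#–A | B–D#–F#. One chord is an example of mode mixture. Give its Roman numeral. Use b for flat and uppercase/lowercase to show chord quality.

bIII

In B major the diatonic chords are B, C#m, D#m, E, F#, G#m, A#dim. B–D#–F# = B and E–G#–B = E are both diatonic. But D–F#–A is foreign: the diatonic iii on degree 3 is D#m, whereas D comes from B minor. It is labeled bIII.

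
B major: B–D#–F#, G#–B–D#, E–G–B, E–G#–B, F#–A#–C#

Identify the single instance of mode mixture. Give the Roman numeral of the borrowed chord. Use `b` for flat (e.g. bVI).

In B major the diatonic chords are B, C#m, D#m, E, F#, G#m, A#dim. Of the given chords, B–D#–F# = B, G#–B–D# = G#m, E–G#–B = E and F#–A#–C# = F# are diatonic. E–G–B is not: scale degree 4 in B major carries E (IV). In B minor the chord on that degree is Em, so here it functions as iv, borrowed from the parallel minor.

iv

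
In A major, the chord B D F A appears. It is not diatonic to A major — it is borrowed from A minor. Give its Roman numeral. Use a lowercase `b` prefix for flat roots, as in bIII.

B is scale degree 2 in A major. Diatonically A major has Bm (ii) on that degree; B–D–F–A is instead the half-diminished-seventh chord native to A minor, so it takes the label iiø7.

iiø7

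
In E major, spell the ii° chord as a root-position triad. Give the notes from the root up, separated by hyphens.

F#-A-C

ii° is built on scale degree 2, which is F# in both E major and its parallel. Building the diminished chord from the parallel minor on F#: F#–A–C.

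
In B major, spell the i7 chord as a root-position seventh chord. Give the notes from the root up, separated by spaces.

The root, B, is scale degree 1 — the same note in B major and B minor; only the chord quality changes. Stacking thirds in B minor on B gives B–D–F#–A.

B D F# A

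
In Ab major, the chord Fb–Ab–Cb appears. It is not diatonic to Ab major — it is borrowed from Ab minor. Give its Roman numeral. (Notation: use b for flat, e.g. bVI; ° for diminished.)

bVI

Fb is the lowered form of scale degree 6 in Ab major (the diatonic degree 6 is F). Diatonically Ab major has Fm (vi) on that degree; Fb–Ab–Cb is instead the major chord native to Ab minor, so it takes the label bVI.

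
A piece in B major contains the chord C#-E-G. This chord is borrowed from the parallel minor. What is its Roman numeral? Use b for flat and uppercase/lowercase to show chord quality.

ii°

C# is scale degree 2 in B major. Diatonically B major has C#m (ii) on that degree; C#–E–G is instead the diminished chord native to B minor, so it takes the label ii°.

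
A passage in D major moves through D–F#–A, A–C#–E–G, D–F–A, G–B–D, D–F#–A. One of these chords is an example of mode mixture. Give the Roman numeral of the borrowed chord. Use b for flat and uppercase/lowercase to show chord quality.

D major has the diatonic set D, Em, F#m, G, A, Bm, C#dim. Of the given chords, D–F#–A = D, A–C#–E–G = A7 and G–B–D = G are diatonic. D–F–A doesn't fit — on degree 1 D major would have D (I). Dm is the degree-1 chord of D minor, so it is the borrowed i.

i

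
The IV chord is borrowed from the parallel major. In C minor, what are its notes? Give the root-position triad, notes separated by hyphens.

F-A-C

The root, F, is scale degree 4 — the same note in C minor and C major; only the chord quality changes. Stacking thirds in C major on F gives F–A–C.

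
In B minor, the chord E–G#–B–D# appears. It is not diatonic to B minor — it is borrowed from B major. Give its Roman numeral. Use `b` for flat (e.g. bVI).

E is scale degree 4 in B minor. E–G#–B–D# is a major-seventh chord — the form found in B major, not the diatonic iv (Em). Borrowed into B minor it is written IVmaj7.

IVmaj7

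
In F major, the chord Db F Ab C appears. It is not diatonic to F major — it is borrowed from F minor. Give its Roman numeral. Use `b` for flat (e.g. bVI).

bVImaj7

Db is the lowered form of scale degree 6 in F major (the diatonic degree 6 is D). The diatonic chord on degree 6 would be Dm (vi), but Db–F–Ab–C is the major-seventh chord from F minor. As a borrowed chord it is labeled bVImaj7.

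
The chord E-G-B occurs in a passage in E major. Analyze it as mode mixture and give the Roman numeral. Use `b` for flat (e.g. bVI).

i

The root E is the diatonic 1st degree of E major; the borrowing shows in the chord quality. The diatonic chord on degree 1 would be E (I), but E–G–B is the minor chord from E minor. As a borrowed chord it is labeled i.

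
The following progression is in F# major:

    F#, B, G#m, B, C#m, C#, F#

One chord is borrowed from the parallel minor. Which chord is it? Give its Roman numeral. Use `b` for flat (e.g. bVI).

v

F# major has the diatonic set F#, G#m, A#m, B, C#, D#m, E#dim. F#, B, G#m and C# all belong to that set. But C#m (C#–E–G#) is foreign: the diatonic V on degree 5 is C#, whereas C#m comes from F# minor. It is labeled v.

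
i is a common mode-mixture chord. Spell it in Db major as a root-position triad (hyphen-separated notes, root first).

The root, Db, is scale degree 1 — the same note in Db major and Db minor; only the chord quality changes. In Db minor the chord on Db is Db–Fb–Ab.

Db-Fb-Ab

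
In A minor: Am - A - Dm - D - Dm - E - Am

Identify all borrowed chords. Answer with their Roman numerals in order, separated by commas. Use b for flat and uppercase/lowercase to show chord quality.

I, IV

A minor has the diatonic set Am, Bdim, C, Dm, E, F, G (with V from harmonic minor). Am, Dm and E are all diatonic. A (A–C#–E) doesn't fit — on degree 1 A minor would have Am (i). A is the degree-1 chord of A major, so it is the borrowed I. But D (D–F#–A) is foreign: the diatonic iv on degree 4 is Dm, whereas D comes from A major. It is labeled IV.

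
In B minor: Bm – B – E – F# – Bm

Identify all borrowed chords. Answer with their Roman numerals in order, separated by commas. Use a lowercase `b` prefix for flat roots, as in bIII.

I, IV

B minor has the diatonic set Bm, C#dim, D, Em, F#, G, A (with V from harmonic minor). Bm and F# both belong to that set. B (B–D#–F#) is not: scale degree 1 in B minor carries Bm (i). In B major the chord on that degree is B, so here it functions as I, borrowed from the parallel major. But E (E–G#–B) is foreign: the diatonic iv on degree 4 is Em, whereas E comes from B major. It is labeled IV.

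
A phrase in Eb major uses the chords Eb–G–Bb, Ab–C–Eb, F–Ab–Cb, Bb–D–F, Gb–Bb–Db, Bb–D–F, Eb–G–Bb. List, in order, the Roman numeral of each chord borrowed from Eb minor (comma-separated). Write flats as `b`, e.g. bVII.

ii°, bIII

In Eb major the diatonic chords are Eb, Fm, Gm, Ab, Bb, Cm, Ddim. Eb–G–Bb = Eb, Ab–C–Eb = Ab and Bb–D–F = Bb are all diatonic. F–Ab–Cb is not: scale degree 2 in Eb major carries Fm (ii). In Eb minor the chord on that degree is Fdim, so here it functions as ii°, borrowed from the parallel minor. Gb–Bb–Db doesn't fit — on degree 3 Eb major would have Gm (iii). Gb is the degree-3 chord of Eb minor, so it is the borrowed bIII.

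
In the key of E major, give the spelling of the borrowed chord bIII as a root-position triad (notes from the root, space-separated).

The root of bIII is the lowered 3rd degree: G# becomes G. In E minor the chord on G is G–B–D.

G B D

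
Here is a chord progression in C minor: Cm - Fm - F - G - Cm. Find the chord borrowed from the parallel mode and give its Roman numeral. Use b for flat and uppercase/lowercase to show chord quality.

In C minor (with V from harmonic minor) the diatonic chords are Cm, Ddim, Eb, Fm, G, Ab, Bb. Of the given chords, Cm, Fm and G are diatonic. F (F–A–C) doesn't fit — on degree 4 C minor would have Fm (iv). F is the degree-4 chord of C major, so it is the borrowed IV.

IV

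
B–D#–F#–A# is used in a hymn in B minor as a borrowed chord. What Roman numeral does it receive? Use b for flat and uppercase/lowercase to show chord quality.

The root B is the diatonic 1st degree of B minor; the borrowing shows in the chord quality. B–D#–F#–A# is a major-seventh chord — the form found in B major, not the diatonic i (Bm). Borrowed into B minor it is written Imaj7.

Imaj7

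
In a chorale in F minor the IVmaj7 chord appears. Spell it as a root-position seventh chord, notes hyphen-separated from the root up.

IVmaj7 is built on scale degree 4, which is Bb in both F minor and its parallel. In F major the chord on Bb is Bb–D–F–A.

Bb-D-F-A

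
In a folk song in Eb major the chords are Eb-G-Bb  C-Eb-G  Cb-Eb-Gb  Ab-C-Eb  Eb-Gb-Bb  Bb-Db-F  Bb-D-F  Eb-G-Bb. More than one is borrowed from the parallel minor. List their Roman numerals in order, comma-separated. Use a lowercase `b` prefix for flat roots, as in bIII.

Eb major has the diatonic set Eb, Fm, Gm, Ab, Bb, Cm, Ddim. Eb–G–Bb = Eb, C–Eb–G = Cm, Ab–C–Eb = Ab and Bb–D–F = Bb are all diatonic. But Cb–Eb–Gb is foreign: the diatonic vi on degree 6 is Cm, whereas Cb comes from Eb minor. It is labeled bVI. Eb–Gb–Bb is not: scale degree 1 in Eb major carries Eb (I). In Eb minor the chord on that degree is Ebm, so here it functions as i, borrowed from the parallel minor. Bb–Db–F is not: scale degree 5 in Eb major carries Bb (V). In Eb minor the chord on that degree is Bbm, so here it functions as v, borrowed from the parallel minor.

bVI, i, v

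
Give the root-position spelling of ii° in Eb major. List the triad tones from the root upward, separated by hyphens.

ii° is built on scale degree 2, which is F in both Eb major and its parallel. Building the diminished chord from the parallel minor on F: F–Ab–Cb.

F-Ab-Cb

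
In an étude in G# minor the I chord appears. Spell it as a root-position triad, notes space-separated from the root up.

The root, G#, is scale degree 1 — the same note in G# minor and G# major; only the chord quality changes. Building the major chord from the parallel major on G#: G#–B#–D#.

G# B# D#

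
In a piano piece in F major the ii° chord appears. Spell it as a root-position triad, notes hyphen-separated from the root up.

The root, G, is scale degree 2 — the same note in F major and F minor; only the chord quality changes. Building the diminished chord from the parallel minor on G: G–Bb–Db.

G-Bb-Db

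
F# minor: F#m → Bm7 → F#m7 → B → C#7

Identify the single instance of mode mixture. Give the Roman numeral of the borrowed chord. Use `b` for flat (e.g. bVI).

In F# minor (with V from harmonic minor) the diatonic chords are F#m, G#dim, A, Bm, C#, D, E. F#m, Bm7, F#m7 and C#7 all belong to that set. B (B–D#–F#) doesn't fit — on degree 4 F# minor would have Bm (iv). B is the degree-4 chord of F# major, so it is the borrowed IV.

IV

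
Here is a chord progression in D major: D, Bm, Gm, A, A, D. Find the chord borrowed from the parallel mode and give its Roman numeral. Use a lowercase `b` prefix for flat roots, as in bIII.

In D major the diatonic chords are D, Em, F#m, G, A, Bm, C#dim. Of the given chords, D, Bm and A are diatonic. Gm (G–Bb–D) doesn't fit — on degree 4 D major would have G (IV). Gm is the degree-4 chord of D minor, so it is the borrowed iv.

iv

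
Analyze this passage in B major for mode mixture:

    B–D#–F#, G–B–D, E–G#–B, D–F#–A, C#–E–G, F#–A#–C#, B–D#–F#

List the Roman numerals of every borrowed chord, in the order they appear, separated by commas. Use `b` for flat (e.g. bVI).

bVI, bIII, ii°

B major has the diatonic set B, C#m, D#m, E, F#, G#m, A#dim. B–D#–F# = B, E–G#–B = E and F#–A#–C# = F# all belong to that set. G–B–D is not: scale degree 6 in B major carries G#m (vi). In B minor the chord on that degree is G, so here it functions as bVI, borrowed from the parallel minor. But D–F#–A is foreign: the diatonic iii on degree 3 is D#m, whereas D comes from B minor. It is labeled bIII. C#–E–G is not: scale degree 2 in B major carries C#m (ii). In B minor the chord on that degree is C#dim, so here it functions as ii°, borrowed from the parallel minor.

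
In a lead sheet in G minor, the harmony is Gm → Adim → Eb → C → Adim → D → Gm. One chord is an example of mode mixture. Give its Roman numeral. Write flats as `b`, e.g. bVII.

In G minor (with V from harmonic minor) the diatonic chords are Gm, Adim, Bb, Cm, D, Eb, F. Gm, Adim, Eb and D are all diatonic. C (C–E–G) is not: scale degree 4 in G minor carries Cm (iv). In G major the chord on that degree is C, so here it functions as IV, borrowed from the parallel major.

IV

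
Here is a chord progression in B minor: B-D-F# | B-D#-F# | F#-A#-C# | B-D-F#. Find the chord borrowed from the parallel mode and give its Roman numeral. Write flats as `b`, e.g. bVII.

I

The diatonic triads in B minor (with V from harmonic minor) are Bm, C#dim, D, Em, F#, G, A. B–D–F# = Bm and F#–A#–C# = F# are both diatonic. B–D#–F# is not: scale degree 1 in B minor carries Bm (i). In B major the chord on that degree is B, so here it functions as I, borrowed from the parallel major.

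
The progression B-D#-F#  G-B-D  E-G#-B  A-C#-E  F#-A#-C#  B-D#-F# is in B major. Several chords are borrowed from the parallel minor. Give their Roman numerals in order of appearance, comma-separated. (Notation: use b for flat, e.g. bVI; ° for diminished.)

B major has the diatonic set B, C#m, D#m, E, F#, G#m, A#dim. B–D#–F# = B, E–G#–B = E and F#–A#–C# = F# all belong to that set. G–B–D doesn't fit — on degree 6 B major would have G#m (vi). G is the degree-6 chord of B minor, so it is the borrowed bVI. But A–C#–E is foreign: the diatonic vii° on degree 7 is A#dim, whereas A comes from B minor. It is labeled bVII.

bVI, bVII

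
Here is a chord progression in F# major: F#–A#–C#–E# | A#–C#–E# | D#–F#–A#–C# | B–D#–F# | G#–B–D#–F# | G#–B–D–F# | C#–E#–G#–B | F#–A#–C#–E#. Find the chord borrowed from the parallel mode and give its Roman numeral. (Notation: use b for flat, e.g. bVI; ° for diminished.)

iiø7

F# major has the diatonic set F#, G#m, A#m, B, C#, D#m, E#dim. F#–A#–C#–E# = F#maj7, A#–C#–E# = A#m, D#–F#–A#–C# = D#m7, B–D#–F# = B, G#–B–D#–F# = G#m7 and C#–E#–G#–B = C#7 all belong to that set. G#–B–D–F# doesn't fit — on degree 2 F# major would have G#m (ii). G#m7b5 is the degree-2 chord of F# minor, so it is the borrowed iiø7.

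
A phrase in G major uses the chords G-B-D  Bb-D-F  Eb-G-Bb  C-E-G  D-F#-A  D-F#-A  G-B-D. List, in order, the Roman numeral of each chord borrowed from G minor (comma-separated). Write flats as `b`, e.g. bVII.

bIII, bVI

The diatonic triads in G major are G, Am, Bm, C, D, Em, F#dim. G–B–D = G, C–E–G = C and D–F#–A = D all belong to that set. Bb–D–F doesn't fit — on degree 3 G major would have Bm (iii). Bb is the degree-3 chord of G minor, so it is the borrowed bIII. But Eb–G–Bb is foreign: the diatonic vi on degree 6 is Em, whereas Eb comes from G minor. It is labeled bVI.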